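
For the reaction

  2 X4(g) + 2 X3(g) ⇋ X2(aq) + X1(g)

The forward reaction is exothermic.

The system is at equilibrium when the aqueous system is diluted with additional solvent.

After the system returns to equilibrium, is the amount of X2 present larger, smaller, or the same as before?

Dilution lowers every aqueous concentration by the same factor. Δn_aq = 1 − 0 = +1, so the system shifts toward the side with more dissolved moles — to the right.
The net shift is to the right. X2 is a product, so its amount increases.

increases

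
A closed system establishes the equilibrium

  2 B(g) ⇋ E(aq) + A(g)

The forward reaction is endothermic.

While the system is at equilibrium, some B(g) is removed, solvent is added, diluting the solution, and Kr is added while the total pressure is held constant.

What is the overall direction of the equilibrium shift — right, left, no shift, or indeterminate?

cannot be determined

Removing B (g), a reactant, drives the reaction to the left.
Dilution lowers every aqueous concentration by the same factor. Δn_aq = 1 − 0 = +1, so the system shifts toward the side with more dissolved moles — to the right.
Adding inert gas at constant total pressure expands the volume and lowers every reacting partial pressure. With Δn_gas = 1 − 2 = -1, Q moves away from K toward the side with fewer gas moles, so the system shifts toward the side with more gas moles — to the left.
The individual effects push in opposite directions; without quantitative information the net direction cannot be determined.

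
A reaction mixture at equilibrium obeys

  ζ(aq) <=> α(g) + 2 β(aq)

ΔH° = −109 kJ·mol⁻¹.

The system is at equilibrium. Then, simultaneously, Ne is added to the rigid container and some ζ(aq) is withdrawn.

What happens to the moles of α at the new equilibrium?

At constant volume, adding an inert gas leaves every reacting species' partial pressure unchanged, so Q is unchanged — no shift from this change.
Removing ζ (aq), a reactant, drives the reaction to the left.
The net shift is to the left. α is a product, so its amount decreases.

decreases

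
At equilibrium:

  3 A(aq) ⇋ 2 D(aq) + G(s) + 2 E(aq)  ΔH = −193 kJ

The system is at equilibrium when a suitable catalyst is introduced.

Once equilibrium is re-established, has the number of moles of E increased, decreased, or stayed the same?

A catalyst speeds both forward and reverse rates equally; it changes neither Q nor K — no shift from this change.
No net shift occurs, so the amount of E is unchanged.

unchanged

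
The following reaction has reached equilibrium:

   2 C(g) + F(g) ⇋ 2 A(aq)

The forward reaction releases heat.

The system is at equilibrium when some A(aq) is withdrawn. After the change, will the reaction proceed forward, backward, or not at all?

right

Removing A (aq), a product, drives the reaction to the right.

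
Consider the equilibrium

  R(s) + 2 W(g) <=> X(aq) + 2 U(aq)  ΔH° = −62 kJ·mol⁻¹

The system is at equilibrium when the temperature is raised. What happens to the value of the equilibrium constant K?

K depends on temperature via the van 't Hoff relation. The forward reaction is exothermic, so raising T decreases K.

decreases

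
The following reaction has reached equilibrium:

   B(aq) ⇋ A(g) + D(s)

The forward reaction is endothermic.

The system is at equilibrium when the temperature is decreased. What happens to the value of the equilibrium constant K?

decreases

K depends on temperature via the van 't Hoff relation. The forward reaction is endothermic, so lowering T decreases K.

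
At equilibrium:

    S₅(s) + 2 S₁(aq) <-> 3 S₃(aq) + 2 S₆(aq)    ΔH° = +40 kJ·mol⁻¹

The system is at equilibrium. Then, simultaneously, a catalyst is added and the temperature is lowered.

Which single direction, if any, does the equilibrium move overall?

A catalyst speeds both forward and reverse rates equally; it changes neither Q nor K — no shift from this change.
The forward reaction is endothermic. Lowering T favours the exothermic direction — shift to the left.
Only the nonzero effect(s) matter; the net shift is to the left.

left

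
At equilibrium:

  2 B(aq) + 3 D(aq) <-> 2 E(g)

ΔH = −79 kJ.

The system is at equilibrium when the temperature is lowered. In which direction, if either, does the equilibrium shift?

The forward reaction is exothermic. Lowering T favours the exothermic direction — shift to the right.

right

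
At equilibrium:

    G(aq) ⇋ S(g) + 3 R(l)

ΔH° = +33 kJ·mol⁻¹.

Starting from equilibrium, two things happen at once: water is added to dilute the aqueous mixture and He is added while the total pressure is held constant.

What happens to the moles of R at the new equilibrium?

Dilution lowers every aqueous concentration by the same factor. Δn_aq = 0 − 1 = -1, so the system shifts toward the side with more dissolved moles — to the left.
Adding inert gas at constant total pressure expands the volume and lowers every reacting partial pressure. With Δn_gas = 1 − 0 = +1, Q moves away from K toward the side with fewer gas moles, so the system shifts toward the side with more gas moles — to the right.
The two effects oppose each other, so the net shift — and hence the change in R — cannot be determined from the given information.

cannot be determined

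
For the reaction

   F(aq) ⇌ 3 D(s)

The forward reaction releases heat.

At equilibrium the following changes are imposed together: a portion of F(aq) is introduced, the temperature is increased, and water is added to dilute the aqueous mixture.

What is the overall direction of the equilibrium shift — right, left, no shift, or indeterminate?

Adding F (aq), a reactant, drives the reaction to the right.
The forward reaction is exothermic. Raising T favours the endothermic direction — shift to the left.
Dilution lowers every aqueous concentration by the same factor. Δn_aq = 0 − 1 = -1, so the system shifts toward the side with more dissolved moles — to the left.
The individual effects push in opposite directions; without quantitative information the net direction cannot be determined.

cannot be determined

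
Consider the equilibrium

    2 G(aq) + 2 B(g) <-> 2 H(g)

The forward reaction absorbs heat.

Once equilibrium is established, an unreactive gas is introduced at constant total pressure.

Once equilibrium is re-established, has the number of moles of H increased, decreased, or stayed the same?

unchanged

Adding inert gas at constant total pressure expands the volume, scaling every reacting partial pressure by the same factor. Δn_gas = 2 − 2 = 0, so Q is unchanged — no shift.
No net shift occurs, so the amount of H is unchanged.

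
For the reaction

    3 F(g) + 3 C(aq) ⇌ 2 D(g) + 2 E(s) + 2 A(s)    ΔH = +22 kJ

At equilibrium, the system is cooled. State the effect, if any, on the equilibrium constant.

decreases

K depends on temperature via the van 't Hoff relation. The forward reaction is endothermic, so lowering T decreases K.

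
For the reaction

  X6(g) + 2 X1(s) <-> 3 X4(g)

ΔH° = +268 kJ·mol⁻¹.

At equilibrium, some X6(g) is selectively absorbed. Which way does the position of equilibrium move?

Removing X6 (g), a reactant, drives the reaction to the left.

left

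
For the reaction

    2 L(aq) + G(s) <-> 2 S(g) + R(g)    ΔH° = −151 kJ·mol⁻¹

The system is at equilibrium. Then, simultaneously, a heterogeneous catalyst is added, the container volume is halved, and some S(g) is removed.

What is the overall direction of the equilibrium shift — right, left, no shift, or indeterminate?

A catalyst speeds both forward and reverse rates equally; it changes neither Q nor K — no shift from this change.
Gas moles: reactants 0, products 3 (Δn_gas = +3). Compression shifts the system toward the side with fewer moles of gas — to the left.
Removing S (g), a product, drives the reaction to the right.
The individual effects push in opposite directions; without quantitative information the net direction cannot be determined.

cannot be determined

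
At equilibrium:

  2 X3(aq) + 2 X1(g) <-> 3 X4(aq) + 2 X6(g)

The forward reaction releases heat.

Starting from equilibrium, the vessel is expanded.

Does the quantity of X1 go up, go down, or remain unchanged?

unchanged

Gas moles: reactants 2, products 2. Δn_gas = 0, so a volume change leaves Q equal to K — no shift from this change.
No net shift occurs, so the amount of X1 is unchanged.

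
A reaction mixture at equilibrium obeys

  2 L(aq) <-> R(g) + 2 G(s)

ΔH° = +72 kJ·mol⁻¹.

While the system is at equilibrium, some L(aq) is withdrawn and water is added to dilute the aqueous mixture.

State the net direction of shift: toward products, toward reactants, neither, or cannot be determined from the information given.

left

Removing L (aq), a reactant, drives the reaction to the left.
Dilution lowers every aqueous concentration by the same factor. Δn_aq = 0 − 2 = -2, so the system shifts toward the side with more dissolved moles — to the left.
All effects act in the same direction — net shift to the left.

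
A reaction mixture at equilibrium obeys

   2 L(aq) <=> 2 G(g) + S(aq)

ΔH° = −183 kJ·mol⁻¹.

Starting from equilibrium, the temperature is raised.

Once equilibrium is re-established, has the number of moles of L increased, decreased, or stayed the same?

The forward reaction is exothermic. Raising T favours the endothermic direction — shift to the left.
The net shift is to the left. L is a reactant, so its amount increases.

increases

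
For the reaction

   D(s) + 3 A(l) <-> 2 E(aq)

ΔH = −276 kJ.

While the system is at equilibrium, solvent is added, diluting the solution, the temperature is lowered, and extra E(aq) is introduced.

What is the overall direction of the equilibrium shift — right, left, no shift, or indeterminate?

cannot be determined

Dilution lowers every aqueous concentration by the same factor. Δn_aq = 2 − 0 = +2, so the system shifts toward the side with more dissolved moles — to the right.
The forward reaction is exothermic. Lowering T favours the exothermic direction — shift to the right.
Adding E (aq), a product, drives the reaction to the left.
The individual effects push in opposite directions; without quantitative information the net direction cannot be determined.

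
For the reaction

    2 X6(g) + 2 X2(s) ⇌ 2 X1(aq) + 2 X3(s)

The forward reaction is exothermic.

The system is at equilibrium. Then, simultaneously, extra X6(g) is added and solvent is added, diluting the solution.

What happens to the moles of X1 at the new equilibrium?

Adding X6 (g), a reactant, drives the reaction to the right.
Dilution lowers every aqueous concentration by the same factor. Δn_aq = 2 − 0 = +2, so the system shifts toward the side with more dissolved moles — to the right.
The net shift is to the right. X1 is a product, so its amount increases.

increases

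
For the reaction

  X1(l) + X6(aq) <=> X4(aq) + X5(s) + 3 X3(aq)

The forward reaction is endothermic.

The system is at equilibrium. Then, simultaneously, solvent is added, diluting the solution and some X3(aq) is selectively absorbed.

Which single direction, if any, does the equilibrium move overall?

right

Dilution lowers every aqueous concentration by the same factor. Δn_aq = 4 − 1 = +3, so the system shifts toward the side with more dissolved moles — to the right.
Removing X3 (aq), a product, drives the reaction to the right.
All effects act in the same direction — net shift to the right.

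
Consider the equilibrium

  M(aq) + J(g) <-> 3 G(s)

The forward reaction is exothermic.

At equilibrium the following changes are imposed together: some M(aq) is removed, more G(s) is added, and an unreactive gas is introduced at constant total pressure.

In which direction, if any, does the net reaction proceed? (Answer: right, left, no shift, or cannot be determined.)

Removing M (aq), a reactant, drives the reaction to the left.
G is a pure solid; its activity is 1 regardless of amount, so Q is unaffected — no shift from this change.
Adding inert gas at constant total pressure expands the volume and lowers every reacting partial pressure. With Δn_gas = 0 − 1 = -1, Q moves away from K toward the side with fewer gas moles, so the system shifts toward the side with more gas moles — to the left.
Only the nonzero effect(s) matter; the net shift is to the left.

left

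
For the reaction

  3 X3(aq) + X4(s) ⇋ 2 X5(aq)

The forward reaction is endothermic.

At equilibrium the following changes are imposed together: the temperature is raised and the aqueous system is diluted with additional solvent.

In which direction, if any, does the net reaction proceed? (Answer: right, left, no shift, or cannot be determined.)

cannot be determined

The forward reaction is endothermic. Raising T favours the endothermic direction — shift to the right.
Dilution lowers every aqueous concentration by the same factor. Δn_aq = 2 − 3 = -1, so the system shifts toward the side with more dissolved moles — to the left.
The individual effects push in opposite directions; without quantitative information the net direction cannot be determined.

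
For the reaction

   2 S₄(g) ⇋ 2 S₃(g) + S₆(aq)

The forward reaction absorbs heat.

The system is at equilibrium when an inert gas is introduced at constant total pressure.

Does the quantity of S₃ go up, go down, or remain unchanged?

Adding inert gas at constant total pressure expands the volume, scaling every reacting partial pressure by the same factor. Δn_gas = 2 − 2 = 0, so Q is unchanged — no shift.
No net shift occurs, so the amount of S₃ is unchanged.

unchanged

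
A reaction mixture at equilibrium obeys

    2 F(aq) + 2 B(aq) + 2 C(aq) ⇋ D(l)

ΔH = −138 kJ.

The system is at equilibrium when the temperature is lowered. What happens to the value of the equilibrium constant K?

increases

K depends on temperature via the van 't Hoff relation. The forward reaction is exothermic, so lowering T increases K.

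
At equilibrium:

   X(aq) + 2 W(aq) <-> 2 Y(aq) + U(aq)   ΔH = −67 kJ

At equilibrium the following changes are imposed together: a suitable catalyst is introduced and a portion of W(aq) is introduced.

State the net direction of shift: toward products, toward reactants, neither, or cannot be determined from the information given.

right

A catalyst speeds both forward and reverse rates equally; it changes neither Q nor K — no shift from this change.
Adding W (aq), a reactant, drives the reaction to the right.
Only the nonzero effect(s) matter; the net shift is to the right.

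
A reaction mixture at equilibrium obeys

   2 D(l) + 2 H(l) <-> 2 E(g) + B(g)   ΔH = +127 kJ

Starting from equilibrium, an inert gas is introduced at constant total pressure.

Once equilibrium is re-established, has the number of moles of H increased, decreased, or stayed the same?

decreases

Adding inert gas at constant total pressure expands the volume and lowers every reacting partial pressure. With Δn_gas = 3 − 0 = +3, Q moves away from K toward the side with fewer gas moles, so the system shifts toward the side with more gas moles — to the right.
The net shift is to the right. H is a reactant, so its amount decreases.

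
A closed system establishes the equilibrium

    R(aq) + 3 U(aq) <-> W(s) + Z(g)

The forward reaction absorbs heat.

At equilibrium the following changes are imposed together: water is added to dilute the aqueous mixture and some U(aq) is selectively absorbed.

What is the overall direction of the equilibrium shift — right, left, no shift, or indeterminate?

left

Dilution lowers every aqueous concentration by the same factor. Δn_aq = 0 − 4 = -4, so the system shifts toward the side with more dissolved moles — to the left.
Removing U (aq), a reactant, drives the reaction to the left.
All effects act in the same direction — net shift to the left.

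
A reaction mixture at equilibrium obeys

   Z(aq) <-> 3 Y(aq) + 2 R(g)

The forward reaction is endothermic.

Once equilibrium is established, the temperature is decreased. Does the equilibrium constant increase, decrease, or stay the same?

K depends on temperature via the van 't Hoff relation. The forward reaction is endothermic, so lowering T decreases K.

decreases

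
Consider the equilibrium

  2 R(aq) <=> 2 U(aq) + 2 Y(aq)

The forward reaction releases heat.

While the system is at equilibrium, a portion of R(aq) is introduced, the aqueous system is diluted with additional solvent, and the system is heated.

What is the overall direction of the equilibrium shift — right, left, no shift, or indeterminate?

cannot be determined

Adding R (aq), a reactant, drives the reaction to the right.
Dilution lowers every aqueous concentration by the same factor. Δn_aq = 4 − 2 = +2, so the system shifts toward the side with more dissolved moles — to the right.
The forward reaction is exothermic. Raising T favours the endothermic direction — shift to the left.
The individual effects push in opposite directions; without quantitative information the net direction cannot be determined.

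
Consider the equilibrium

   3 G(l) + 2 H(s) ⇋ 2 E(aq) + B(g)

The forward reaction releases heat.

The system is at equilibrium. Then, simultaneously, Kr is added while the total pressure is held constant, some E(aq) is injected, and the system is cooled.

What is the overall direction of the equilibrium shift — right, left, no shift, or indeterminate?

Adding inert gas at constant total pressure expands the volume and lowers every reacting partial pressure. With Δn_gas = 1 − 0 = +1, Q moves away from K toward the side with fewer gas moles, so the system shifts toward the side with more gas moles — to the right.
Adding E (aq), a product, drives the reaction to the left.
The forward reaction is exothermic. Lowering T favours the exothermic direction — shift to the right.
The individual effects push in opposite directions; without quantitative information the net direction cannot be determined.

cannot be determined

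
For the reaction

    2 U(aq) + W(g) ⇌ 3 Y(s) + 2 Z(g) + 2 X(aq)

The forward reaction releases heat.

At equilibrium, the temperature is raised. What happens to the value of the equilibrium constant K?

decreases

K depends on temperature via the van 't Hoff relation. The forward reaction is exothermic, so raising T decreases K.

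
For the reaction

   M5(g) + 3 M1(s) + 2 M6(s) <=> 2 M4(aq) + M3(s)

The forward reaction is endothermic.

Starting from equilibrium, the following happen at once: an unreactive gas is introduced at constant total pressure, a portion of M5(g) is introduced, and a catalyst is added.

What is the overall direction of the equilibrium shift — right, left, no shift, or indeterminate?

Adding inert gas at constant total pressure expands the volume and lowers every reacting partial pressure. With Δn_gas = 0 − 1 = -1, Q moves away from K toward the side with fewer gas moles, so the system shifts toward the side with more gas moles — to the left.
Adding M5 (g), a reactant, drives the reaction to the right.
A catalyst speeds both forward and reverse rates equally; it changes neither Q nor K — no shift from this change.
The individual effects push in opposite directions; without quantitative information the net direction cannot be determined.

cannot be determined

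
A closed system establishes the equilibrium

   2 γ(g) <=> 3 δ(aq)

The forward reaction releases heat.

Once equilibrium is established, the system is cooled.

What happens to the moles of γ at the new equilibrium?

The forward reaction is exothermic. Lowering T favours the exothermic direction — shift to the right.
The net shift is to the right. γ is a reactant, so its amount decreases.

decreases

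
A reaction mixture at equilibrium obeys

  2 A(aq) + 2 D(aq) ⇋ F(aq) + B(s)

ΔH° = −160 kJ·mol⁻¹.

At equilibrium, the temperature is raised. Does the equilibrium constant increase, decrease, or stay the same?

decreases

K depends on temperature via the van 't Hoff relation. The forward reaction is exothermic, so raising T decreases K.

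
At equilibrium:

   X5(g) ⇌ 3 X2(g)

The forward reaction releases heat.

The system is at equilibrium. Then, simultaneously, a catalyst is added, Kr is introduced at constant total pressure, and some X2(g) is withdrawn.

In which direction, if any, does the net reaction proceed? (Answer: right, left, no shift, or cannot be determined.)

right

A catalyst speeds both forward and reverse rates equally; it changes neither Q nor K — no shift from this change.
Adding inert gas at constant total pressure expands the volume and lowers every reacting partial pressure. With Δn_gas = 3 − 1 = +2, Q moves away from K toward the side with fewer gas moles, so the system shifts toward the side with more gas moles — to the right.
Removing X2 (g), a product, drives the reaction to the right.
Only the nonzero effect(s) matter; the net shift is to the right.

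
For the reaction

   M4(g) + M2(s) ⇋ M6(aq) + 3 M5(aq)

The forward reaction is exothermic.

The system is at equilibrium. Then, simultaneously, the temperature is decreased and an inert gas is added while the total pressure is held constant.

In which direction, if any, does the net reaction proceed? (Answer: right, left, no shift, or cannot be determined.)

cannot be determined

The forward reaction is exothermic. Lowering T favours the exothermic direction — shift to the right.
Adding inert gas at constant total pressure expands the volume and lowers every reacting partial pressure. With Δn_gas = 0 − 1 = -1, Q moves away from K toward the side with fewer gas moles, so the system shifts toward the side with more gas moles — to the left.
The individual effects push in opposite directions; without quantitative information the net direction cannot be determined.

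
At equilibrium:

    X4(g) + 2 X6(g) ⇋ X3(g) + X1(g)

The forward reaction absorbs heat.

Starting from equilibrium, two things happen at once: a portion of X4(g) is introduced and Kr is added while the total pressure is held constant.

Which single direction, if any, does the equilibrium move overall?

Adding X4 (g), a reactant, drives the reaction to the right.
Adding inert gas at constant total pressure expands the volume and lowers every reacting partial pressure. With Δn_gas = 2 − 3 = -1, Q moves away from K toward the side with fewer gas moles, so the system shifts toward the side with more gas moles — to the left.
The individual effects push in opposite directions; without quantitative information the net direction cannot be determined.

cannot be determined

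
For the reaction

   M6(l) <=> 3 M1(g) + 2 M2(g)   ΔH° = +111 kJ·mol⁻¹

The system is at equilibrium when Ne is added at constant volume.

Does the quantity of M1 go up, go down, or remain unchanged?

At constant volume, adding an inert gas leaves every reacting species' partial pressure unchanged, so Q is unchanged — no shift from this change.
No net shift occurs, so the amount of M1 is unchanged.

unchanged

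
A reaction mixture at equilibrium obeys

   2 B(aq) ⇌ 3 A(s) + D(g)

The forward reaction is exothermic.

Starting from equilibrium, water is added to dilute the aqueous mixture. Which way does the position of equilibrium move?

Dilution lowers every aqueous concentration by the same factor. Δn_aq = 0 − 2 = -2, so the system shifts toward the side with more dissolved moles — to the left.

left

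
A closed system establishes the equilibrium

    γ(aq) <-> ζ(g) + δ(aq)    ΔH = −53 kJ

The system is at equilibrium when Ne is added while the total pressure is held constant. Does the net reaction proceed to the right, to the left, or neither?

Adding inert gas at constant total pressure expands the volume and lowers every reacting partial pressure. With Δn_gas = 1 − 0 = +1, Q moves away from K toward the side with fewer gas moles, so the system shifts toward the side with more gas moles — to the right.

right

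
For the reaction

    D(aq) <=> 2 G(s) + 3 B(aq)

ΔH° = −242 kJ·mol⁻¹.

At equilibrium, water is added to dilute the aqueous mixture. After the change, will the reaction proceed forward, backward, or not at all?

right

Dilution lowers every aqueous concentration by the same factor. Δn_aq = 3 − 1 = +2, so the system shifts toward the side with more dissolved moles — to the right.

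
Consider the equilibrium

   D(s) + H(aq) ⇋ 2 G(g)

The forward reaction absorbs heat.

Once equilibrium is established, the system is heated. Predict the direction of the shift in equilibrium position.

right

The forward reaction is endothermic. Raising T favours the endothermic direction — shift to the right.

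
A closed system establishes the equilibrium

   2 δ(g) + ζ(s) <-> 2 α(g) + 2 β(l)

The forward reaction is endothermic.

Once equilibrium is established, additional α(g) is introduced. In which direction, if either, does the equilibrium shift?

Adding α (g), a product, drives the reaction to the left.

left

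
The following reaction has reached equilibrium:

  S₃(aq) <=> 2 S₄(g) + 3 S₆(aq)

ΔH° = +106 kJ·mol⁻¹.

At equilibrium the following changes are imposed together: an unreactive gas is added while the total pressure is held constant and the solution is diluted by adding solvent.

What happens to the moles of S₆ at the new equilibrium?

increases

Adding inert gas at constant total pressure expands the volume and lowers every reacting partial pressure. With Δn_gas = 2 − 0 = +2, Q moves away from K toward the side with fewer gas moles, so the system shifts toward the side with more gas moles — to the right.
Dilution lowers every aqueous concentration by the same factor. Δn_aq = 3 − 1 = +2, so the system shifts toward the side with more dissolved moles — to the right.
The net shift is to the right. S₆ is a product, so its amount increases.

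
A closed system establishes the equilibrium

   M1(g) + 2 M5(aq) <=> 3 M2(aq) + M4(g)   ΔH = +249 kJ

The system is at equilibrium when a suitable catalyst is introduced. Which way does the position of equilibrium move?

A catalyst speeds both forward and reverse rates equally; it changes neither Q nor K — no shift from this change.

no shift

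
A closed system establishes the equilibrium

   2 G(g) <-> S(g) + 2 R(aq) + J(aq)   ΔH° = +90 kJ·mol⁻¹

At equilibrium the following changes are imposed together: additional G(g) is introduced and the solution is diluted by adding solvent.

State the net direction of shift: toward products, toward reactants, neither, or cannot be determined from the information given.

Adding G (g), a reactant, drives the reaction to the right.
Dilution lowers every aqueous concentration by the same factor. Δn_aq = 3 − 0 = +3, so the system shifts toward the side with more dissolved moles — to the right.
All effects act in the same direction — net shift to the right.

right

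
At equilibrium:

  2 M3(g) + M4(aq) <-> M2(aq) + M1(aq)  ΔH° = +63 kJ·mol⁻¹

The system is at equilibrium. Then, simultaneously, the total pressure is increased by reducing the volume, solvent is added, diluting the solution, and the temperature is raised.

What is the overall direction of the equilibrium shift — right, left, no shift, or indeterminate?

Gas moles: reactants 2, products 0 (Δn_gas = -2). Compression shifts the system toward the side with fewer moles of gas — to the right.
Dilution lowers every aqueous concentration by the same factor. Δn_aq = 2 − 1 = +1, so the system shifts toward the side with more dissolved moles — to the right.
The forward reaction is endothermic. Raising T favours the endothermic direction — shift to the right.
All effects act in the same direction — net shift to the right.

right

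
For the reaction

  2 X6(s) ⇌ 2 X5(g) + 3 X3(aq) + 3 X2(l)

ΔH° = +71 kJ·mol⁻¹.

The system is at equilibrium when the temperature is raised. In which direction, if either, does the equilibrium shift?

right

The forward reaction is endothermic. Raising T favours the endothermic direction — shift to the right.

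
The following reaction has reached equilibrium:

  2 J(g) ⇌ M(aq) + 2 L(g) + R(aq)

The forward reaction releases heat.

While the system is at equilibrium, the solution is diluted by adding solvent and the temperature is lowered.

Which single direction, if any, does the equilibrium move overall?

Dilution lowers every aqueous concentration by the same factor. Δn_aq = 2 − 0 = +2, so the system shifts toward the side with more dissolved moles — to the right.
The forward reaction is exothermic. Lowering T favours the exothermic direction — shift to the right.
All effects act in the same direction — net shift to the right.

right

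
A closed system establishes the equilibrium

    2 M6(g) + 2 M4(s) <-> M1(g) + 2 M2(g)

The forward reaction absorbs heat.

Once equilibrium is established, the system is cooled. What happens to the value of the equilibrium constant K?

decreases

K depends on temperature via the van 't Hoff relation. The forward reaction is endothermic, so lowering T decreases K.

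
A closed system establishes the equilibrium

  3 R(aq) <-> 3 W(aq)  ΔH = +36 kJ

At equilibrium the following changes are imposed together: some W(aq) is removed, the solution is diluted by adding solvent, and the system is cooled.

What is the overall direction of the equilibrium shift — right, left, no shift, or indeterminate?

Removing W (aq), a product, drives the reaction to the right.
Dilution scales every aqueous concentration by the same factor. Δn_aq = 3 − 3 = 0, so Q is unchanged — no shift.
The forward reaction is endothermic. Lowering T favours the exothermic direction — shift to the left.
The individual effects push in opposite directions; without quantitative information the net direction cannot be determined.

cannot be determined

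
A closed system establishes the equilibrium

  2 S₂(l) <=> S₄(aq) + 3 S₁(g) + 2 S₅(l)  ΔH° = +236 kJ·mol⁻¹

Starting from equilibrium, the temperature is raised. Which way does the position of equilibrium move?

The forward reaction is endothermic. Raising T favours the endothermic direction — shift to the right.

right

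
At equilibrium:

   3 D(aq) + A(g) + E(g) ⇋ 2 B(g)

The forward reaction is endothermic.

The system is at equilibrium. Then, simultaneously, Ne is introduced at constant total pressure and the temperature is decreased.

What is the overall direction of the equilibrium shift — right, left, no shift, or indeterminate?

left

Adding inert gas at constant total pressure expands the volume, scaling every reacting partial pressure by the same factor. Δn_gas = 2 − 2 = 0, so Q is unchanged — no shift.
The forward reaction is endothermic. Lowering T favours the exothermic direction — shift to the left.
Only the nonzero effect(s) matter; the net shift is to the left.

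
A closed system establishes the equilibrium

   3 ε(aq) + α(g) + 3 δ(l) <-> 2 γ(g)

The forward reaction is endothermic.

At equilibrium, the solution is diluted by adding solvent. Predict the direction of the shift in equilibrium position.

left

Dilution lowers every aqueous concentration by the same factor. Δn_aq = 0 − 3 = -3, so the system shifts toward the side with more dissolved moles — to the left.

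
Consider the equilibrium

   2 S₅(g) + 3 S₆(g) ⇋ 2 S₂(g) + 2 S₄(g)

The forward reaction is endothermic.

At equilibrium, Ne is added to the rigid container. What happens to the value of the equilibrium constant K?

The equilibrium constant depends only on temperature. This perturbation changes neither the position of equilibrium nor K.

unchanged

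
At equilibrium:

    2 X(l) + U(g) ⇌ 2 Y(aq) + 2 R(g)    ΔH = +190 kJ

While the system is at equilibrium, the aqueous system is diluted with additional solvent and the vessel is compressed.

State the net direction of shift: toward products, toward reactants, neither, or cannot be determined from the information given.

Dilution lowers every aqueous concentration by the same factor. Δn_aq = 2 − 0 = +2, so the system shifts toward the side with more dissolved moles — to the right.
Gas moles: reactants 1, products 2 (Δn_gas = +1). Compression shifts the system toward the side with fewer moles of gas — to the left.
The individual effects push in opposite directions; without quantitative information the net direction cannot be determined.

cannot be determined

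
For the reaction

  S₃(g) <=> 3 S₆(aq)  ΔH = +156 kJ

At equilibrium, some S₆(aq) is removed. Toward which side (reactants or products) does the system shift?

right

Removing S₆ (aq), a product, drives the reaction to the right.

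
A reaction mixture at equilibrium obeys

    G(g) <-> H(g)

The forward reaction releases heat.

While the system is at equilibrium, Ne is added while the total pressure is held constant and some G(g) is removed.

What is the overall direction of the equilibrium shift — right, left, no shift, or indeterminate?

Adding inert gas at constant total pressure expands the volume, scaling every reacting partial pressure by the same factor. Δn_gas = 1 − 1 = 0, so Q is unchanged — no shift.
Removing G (g), a reactant, drives the reaction to the left.
Only the nonzero effect(s) matter; the net shift is to the left.

left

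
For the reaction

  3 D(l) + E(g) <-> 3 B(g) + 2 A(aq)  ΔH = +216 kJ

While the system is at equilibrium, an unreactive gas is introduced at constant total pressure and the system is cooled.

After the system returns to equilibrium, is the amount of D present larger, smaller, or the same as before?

Adding inert gas at constant total pressure expands the volume and lowers every reacting partial pressure. With Δn_gas = 3 − 1 = +2, Q moves away from K toward the side with fewer gas moles, so the system shifts toward the side with more gas moles — to the right.
The forward reaction is endothermic. Lowering T favours the exothermic direction — shift to the left.
The two effects oppose each other, so the net shift — and hence the change in D — cannot be determined from the given information.

cannot be determined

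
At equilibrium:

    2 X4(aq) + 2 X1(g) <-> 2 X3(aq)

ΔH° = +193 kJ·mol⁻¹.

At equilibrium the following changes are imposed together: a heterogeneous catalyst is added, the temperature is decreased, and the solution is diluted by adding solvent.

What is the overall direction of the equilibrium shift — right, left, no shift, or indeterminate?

A catalyst speeds both forward and reverse rates equally; it changes neither Q nor K — no shift from this change.
The forward reaction is endothermic. Lowering T favours the exothermic direction — shift to the left.
Dilution scales every aqueous concentration by the same factor. Δn_aq = 2 − 2 = 0, so Q is unchanged — no shift.
Only the nonzero effect(s) matter; the net shift is to the left.

left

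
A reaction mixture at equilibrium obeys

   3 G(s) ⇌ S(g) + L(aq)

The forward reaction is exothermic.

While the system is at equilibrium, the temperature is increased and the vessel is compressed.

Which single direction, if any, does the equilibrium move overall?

left

The forward reaction is exothermic. Raising T favours the endothermic direction — shift to the left.
Gas moles: reactants 0, products 1 (Δn_gas = +1). Compression shifts the system toward the side with fewer moles of gas — to the left.
All effects act in the same direction — net shift to the left.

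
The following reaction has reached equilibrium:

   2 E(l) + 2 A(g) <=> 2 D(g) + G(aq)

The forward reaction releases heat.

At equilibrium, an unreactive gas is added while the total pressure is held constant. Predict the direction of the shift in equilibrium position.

no shift

Adding inert gas at constant total pressure expands the volume, scaling every reacting partial pressure by the same factor. Δn_gas = 2 − 2 = 0, so Q is unchanged — no shift.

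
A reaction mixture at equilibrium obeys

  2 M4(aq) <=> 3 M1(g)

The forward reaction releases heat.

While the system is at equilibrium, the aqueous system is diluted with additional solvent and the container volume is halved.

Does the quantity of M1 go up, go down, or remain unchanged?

decreases

Dilution lowers every aqueous concentration by the same factor. Δn_aq = 0 − 2 = -2, so the system shifts toward the side with more dissolved moles — to the left.
Gas moles: reactants 0, products 3 (Δn_gas = +3). Compression shifts the system toward the side with fewer moles of gas — to the left.
The net shift is to the left. M1 is a product, so its amount decreases.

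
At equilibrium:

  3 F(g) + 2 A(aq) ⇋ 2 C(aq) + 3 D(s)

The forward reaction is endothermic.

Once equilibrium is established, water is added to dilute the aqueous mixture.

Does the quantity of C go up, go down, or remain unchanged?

unchanged

Dilution scales every aqueous concentration by the same factor. Δn_aq = 2 − 2 = 0, so Q is unchanged — no shift.
No net shift occurs, so the amount of C is unchanged.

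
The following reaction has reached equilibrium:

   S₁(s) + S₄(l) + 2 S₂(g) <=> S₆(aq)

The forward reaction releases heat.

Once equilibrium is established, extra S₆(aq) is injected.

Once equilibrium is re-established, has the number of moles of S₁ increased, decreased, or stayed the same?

Adding S₆ (aq), a product, drives the reaction to the left.
The net shift is to the left. S₁ is a reactant, so its amount increases.

increases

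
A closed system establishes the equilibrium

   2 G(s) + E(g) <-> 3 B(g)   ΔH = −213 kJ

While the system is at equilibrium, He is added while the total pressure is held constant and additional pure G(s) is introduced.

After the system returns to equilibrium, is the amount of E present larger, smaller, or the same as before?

decreases

Adding inert gas at constant total pressure expands the volume and lowers every reacting partial pressure. With Δn_gas = 3 − 1 = +2, Q moves away from K toward the side with fewer gas moles, so the system shifts toward the side with more gas moles — to the right.
G is a pure solid; its activity is 1 regardless of amount, so Q is unaffected — no shift from this change.
The net shift is to the right. E is a reactant, so its amount decreases.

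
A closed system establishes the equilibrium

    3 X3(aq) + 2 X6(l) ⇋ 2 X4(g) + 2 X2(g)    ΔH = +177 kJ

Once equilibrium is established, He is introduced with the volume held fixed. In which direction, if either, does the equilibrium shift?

no shift

At constant volume, adding an inert gas leaves every reacting species' partial pressure unchanged, so Q is unchanged — no shift from this change.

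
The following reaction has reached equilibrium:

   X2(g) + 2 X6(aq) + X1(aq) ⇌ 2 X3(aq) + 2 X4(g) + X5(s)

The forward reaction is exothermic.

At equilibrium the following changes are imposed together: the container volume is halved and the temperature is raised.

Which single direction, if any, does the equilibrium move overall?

left

Gas moles: reactants 1, products 2 (Δn_gas = +1). Compression shifts the system toward the side with fewer moles of gas — to the left.
The forward reaction is exothermic. Raising T favours the endothermic direction — shift to the left.
All effects act in the same direction — net shift to the left.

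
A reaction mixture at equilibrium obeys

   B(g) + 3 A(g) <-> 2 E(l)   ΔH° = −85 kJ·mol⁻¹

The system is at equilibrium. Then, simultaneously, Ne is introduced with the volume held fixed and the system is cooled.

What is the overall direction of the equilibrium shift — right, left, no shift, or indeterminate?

At constant volume, adding an inert gas leaves every reacting species' partial pressure unchanged, so Q is unchanged — no shift from this change.
The forward reaction is exothermic. Lowering T favours the exothermic direction — shift to the right.
Only the nonzero effect(s) matter; the net shift is to the right.

right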